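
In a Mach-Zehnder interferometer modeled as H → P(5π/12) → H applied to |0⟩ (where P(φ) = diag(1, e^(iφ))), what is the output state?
(0.6294 + 0.483i)|0⟩ + (0.3706 - 0.483i)|1⟩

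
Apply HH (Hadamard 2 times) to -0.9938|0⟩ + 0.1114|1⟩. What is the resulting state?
-0.9938|0⟩ + 0.1114|1⟩

H² = I, so an even number of Hadamards cancels: H^2 = I and the state is unchanged.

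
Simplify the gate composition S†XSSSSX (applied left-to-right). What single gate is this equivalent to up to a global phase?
S†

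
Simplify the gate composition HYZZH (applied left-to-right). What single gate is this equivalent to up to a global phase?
Y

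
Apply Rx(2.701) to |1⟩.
-0.9758i|0⟩ + 0.2185|1⟩

Rx(2.701) = [[cos(θ/2), −i·sin(θ/2)], [−i·sin(θ/2), cos(θ/2)]]; θ = 2.701, cos(θ/2) ≈ 0.218519, sin(θ/2) ≈ 0.975833.
With a = amp(|0⟩) = 0 and b = amp(|1⟩) = 1:
new amp(|0⟩) = (0.218519)·a + (-0.975833i)·b = -0.9758i
new amp(|1⟩) = (-0.975833i)·a + (0.218519)·b = 0.2185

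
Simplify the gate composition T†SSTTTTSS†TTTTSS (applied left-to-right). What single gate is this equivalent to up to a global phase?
T†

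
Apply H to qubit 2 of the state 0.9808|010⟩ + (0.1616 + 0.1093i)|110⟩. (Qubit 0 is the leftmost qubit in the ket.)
0.6935|010⟩ + 0.6935|011⟩ + (0.1143 + 0.07729i)|110⟩ + (0.1143 + 0.07729i)|111⟩

H on qubit 2 mixes each pair of kets that differ only in qubit 2: amplitudes (a, b) of (|…0…⟩, |…1…⟩) become ((a + b)/√2, (a − b)/√2). Kets absent from the input have amplitude 0.
(|010⟩, |011⟩): (a, b) = (0.9808, 0) → (0.6935, 0.6935)
(|110⟩, |111⟩): (a, b) = ((0.1616 + 0.1093i), 0) → ((0.1143 + 0.07729i), (0.1143 + 0.07729i))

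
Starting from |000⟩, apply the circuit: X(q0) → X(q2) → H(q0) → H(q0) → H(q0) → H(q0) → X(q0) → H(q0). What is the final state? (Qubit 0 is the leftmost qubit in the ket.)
1/√2|001⟩ + 1/√2|101⟩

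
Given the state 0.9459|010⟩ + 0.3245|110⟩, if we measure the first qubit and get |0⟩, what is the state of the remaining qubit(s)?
|10⟩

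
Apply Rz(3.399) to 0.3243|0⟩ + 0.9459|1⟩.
(-0.04162 - 0.3216i)|0⟩ + (-0.1214 + 0.9381i)|1⟩

Rz(3.399) = [[e^(−iθ/2), 0], [0, e^(iθ/2)]] with e^(±iθ/2) = cos(θ/2) ± i·sin(θ/2); θ = 3.399, cos(θ/2) ≈ -0.128349, sin(θ/2) ≈ 0.991729.
With a = amp(|0⟩) = 0.3243 and b = amp(|1⟩) = 0.9459:
new amp(|0⟩) = (-0.128349 - 0.991729i)·a = (-0.04162 - 0.3216i)
new amp(|1⟩) = (-0.128349 + 0.991729i)·b = (-0.1214 + 0.9381i)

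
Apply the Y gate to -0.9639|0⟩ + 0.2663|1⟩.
-0.2663i|0⟩ - 0.9639i|1⟩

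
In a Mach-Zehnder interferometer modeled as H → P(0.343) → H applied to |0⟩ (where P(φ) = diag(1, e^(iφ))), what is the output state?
(0.9709 + 0.1682i)|0⟩ + (0.02913 - 0.1682i)|1⟩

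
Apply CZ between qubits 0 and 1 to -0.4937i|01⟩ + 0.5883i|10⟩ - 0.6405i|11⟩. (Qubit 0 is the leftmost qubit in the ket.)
-0.4937i|01⟩ + 0.5883i|10⟩ + 0.6405i|11⟩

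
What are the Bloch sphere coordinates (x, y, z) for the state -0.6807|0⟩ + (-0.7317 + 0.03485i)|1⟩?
(0.9961, -0.04744, -0.07325)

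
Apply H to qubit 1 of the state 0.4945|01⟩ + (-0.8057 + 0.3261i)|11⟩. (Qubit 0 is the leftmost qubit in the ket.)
0.3497|00⟩ - 0.3497|01⟩ + (-0.5697 + 0.2306i)|10⟩ + (0.5697 - 0.2306i)|11⟩

H on qubit 1 mixes each pair of kets that differ only in qubit 1: amplitudes (a, b) of (|…0…⟩, |…1…⟩) become ((a + b)/√2, (a − b)/√2). Kets absent from the input have amplitude 0.
(|00⟩, |01⟩): (a, b) = (0, 0.4945) → (0.3497, -0.3497)
(|10⟩, |11⟩): (a, b) = (0, (-0.8057 + 0.3261i)) → ((-0.5697 + 0.2306i), (0.5697 - 0.2306i))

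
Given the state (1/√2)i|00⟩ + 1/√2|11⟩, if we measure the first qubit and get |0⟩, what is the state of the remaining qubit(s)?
i|0⟩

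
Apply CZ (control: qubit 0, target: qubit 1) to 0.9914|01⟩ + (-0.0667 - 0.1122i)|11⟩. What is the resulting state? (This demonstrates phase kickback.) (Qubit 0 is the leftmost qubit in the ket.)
0.9914|01⟩ + (0.0667 + 0.1122i)|11⟩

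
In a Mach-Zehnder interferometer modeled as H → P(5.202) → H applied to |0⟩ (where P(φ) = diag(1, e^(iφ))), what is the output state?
(0.7351 - 0.4413i)|0⟩ + (0.2649 + 0.4413i)|1⟩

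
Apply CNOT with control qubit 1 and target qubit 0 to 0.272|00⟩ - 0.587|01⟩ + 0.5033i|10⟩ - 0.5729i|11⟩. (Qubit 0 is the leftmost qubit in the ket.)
0.272|00⟩ - 0.5729i|01⟩ + 0.5033i|10⟩ - 0.587|11⟩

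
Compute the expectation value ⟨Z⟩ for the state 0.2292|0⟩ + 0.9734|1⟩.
-0.895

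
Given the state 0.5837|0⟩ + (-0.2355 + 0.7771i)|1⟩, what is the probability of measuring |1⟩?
0.6593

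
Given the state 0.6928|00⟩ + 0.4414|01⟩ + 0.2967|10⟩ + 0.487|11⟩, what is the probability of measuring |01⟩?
0.1948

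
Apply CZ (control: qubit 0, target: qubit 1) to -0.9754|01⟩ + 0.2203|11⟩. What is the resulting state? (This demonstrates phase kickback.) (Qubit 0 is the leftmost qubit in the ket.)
-0.9754|01⟩ - 0.2203|11⟩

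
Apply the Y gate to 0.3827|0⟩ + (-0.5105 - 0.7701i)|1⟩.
(-0.7701 + 0.5105i)|0⟩ + 0.3827i|1⟩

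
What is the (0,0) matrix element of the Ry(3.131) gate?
0.005296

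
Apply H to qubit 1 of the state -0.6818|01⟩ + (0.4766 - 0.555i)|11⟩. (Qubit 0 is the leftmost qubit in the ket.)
-0.4821|00⟩ + 0.4821|01⟩ + (0.337 - 0.3924i)|10⟩ + (-0.337 + 0.3924i)|11⟩

H on qubit 1 mixes each pair of kets that differ only in qubit 1: amplitudes (a, b) of (|…0…⟩, |…1…⟩) become ((a + b)/√2, (a − b)/√2). Kets absent from the input have amplitude 0.
(|00⟩, |01⟩): (a, b) = (0, -0.6818) → (-0.4821, 0.4821)
(|10⟩, |11⟩): (a, b) = (0, (0.4766 - 0.555i)) → ((0.337 - 0.3924i), (-0.337 + 0.3924i))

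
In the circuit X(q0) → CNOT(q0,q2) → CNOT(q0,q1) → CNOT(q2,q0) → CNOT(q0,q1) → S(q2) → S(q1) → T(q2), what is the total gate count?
8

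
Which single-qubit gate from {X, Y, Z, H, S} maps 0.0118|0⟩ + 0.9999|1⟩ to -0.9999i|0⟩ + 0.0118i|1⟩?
Y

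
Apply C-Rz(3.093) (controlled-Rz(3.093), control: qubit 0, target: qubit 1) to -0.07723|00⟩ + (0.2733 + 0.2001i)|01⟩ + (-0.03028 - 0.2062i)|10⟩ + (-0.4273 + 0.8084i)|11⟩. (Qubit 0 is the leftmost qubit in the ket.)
-0.07723|00⟩ + (0.2733 + 0.2001i)|01⟩ + (-0.2069 + 0.02526i)|10⟩ + (-0.8185 - 0.4075i)|11⟩

C-Rz(3.093) leaves the control-|0⟩ kets |00⟩, |01⟩ unchanged and applies Rz(3.093) to qubit 1 on the control-|1⟩ pair (|10⟩, |11⟩).
Rz(3.093) = [[e^(−iθ/2), 0], [0, e^(iθ/2)]] with e^(±iθ/2) = cos(θ/2) ± i·sin(θ/2); θ = 3.093, cos(θ/2) ≈ 0.0242939, sin(θ/2) ≈ 0.999705.
With a = amp(|10⟩) = (-0.03028 - 0.2062i) and b = amp(|11⟩) = (-0.4273 + 0.8084i):
new amp(|10⟩) = (0.0242939 - 0.999705i)·a = (-0.2069 + 0.02526i)
new amp(|11⟩) = (0.0242939 + 0.999705i)·b = (-0.8185 - 0.4075i)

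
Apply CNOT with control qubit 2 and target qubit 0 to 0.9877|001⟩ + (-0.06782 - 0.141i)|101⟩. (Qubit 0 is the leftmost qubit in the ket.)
(-0.06782 - 0.141i)|001⟩ + 0.9877|101⟩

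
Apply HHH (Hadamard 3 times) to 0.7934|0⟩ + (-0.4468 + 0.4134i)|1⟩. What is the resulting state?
(0.2451 + 0.2923i)|0⟩ + (0.877 - 0.2923i)|1⟩

H² = I, so H^3 = H: a single Hadamard. With (a, b) = (0.7934, (-0.4468 + 0.4134i)), H gives ((a + b)/√2, (a − b)/√2) = ((0.2451 + 0.2923i), (0.877 - 0.2923i)).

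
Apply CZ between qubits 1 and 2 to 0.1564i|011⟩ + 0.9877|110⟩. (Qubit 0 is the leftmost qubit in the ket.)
-0.1564i|011⟩ + 0.9877|110⟩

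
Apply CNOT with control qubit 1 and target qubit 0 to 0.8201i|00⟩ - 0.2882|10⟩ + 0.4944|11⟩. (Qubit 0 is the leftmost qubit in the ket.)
0.8201i|00⟩ + 0.4944|01⟩ - 0.2882|10⟩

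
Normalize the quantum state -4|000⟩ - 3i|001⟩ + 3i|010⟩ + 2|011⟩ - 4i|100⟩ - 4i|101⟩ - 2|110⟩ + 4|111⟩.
-0.4216|000⟩ - 0.3162i|001⟩ + 0.3162i|010⟩ + 0.2108|011⟩ - 0.4216i|100⟩ - 0.4216i|101⟩ - 0.2108|110⟩ + 0.4216|111⟩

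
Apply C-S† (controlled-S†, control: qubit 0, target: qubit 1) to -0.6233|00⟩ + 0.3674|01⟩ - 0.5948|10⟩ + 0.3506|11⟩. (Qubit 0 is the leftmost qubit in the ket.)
-0.6233|00⟩ + 0.3674|01⟩ - 0.5948|10⟩ - 0.3506i|11⟩

C-S† leaves the control-|0⟩ kets |00⟩, |01⟩ unchanged and applies S† to qubit 1 on the control-|1⟩ pair (|10⟩, |11⟩).
S† = [[1, 0], [0, -i]].
With a = amp(|10⟩) = -0.5948 and b = amp(|11⟩) = 0.3506:
new amp(|10⟩) = (1)·a = -0.5948
new amp(|11⟩) = (-i)·b = -0.3506i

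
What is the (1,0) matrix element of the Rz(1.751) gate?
0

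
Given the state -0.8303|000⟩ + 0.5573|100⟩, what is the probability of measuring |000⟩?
0.6894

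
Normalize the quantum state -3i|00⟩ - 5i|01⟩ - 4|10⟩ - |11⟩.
-0.4201i|00⟩ - 0.7001i|01⟩ - 0.5601|10⟩ - 0.14|11⟩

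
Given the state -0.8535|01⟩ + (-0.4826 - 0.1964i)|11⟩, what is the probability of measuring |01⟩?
0.7285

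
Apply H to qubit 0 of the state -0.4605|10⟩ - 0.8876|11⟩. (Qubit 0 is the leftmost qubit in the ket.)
-0.3256|00⟩ - 0.6276|01⟩ + 0.3256|10⟩ + 0.6276|11⟩

H on qubit 0 mixes each pair of kets that differ only in qubit 0: amplitudes (a, b) of (|…0…⟩, |…1…⟩) become ((a + b)/√2, (a − b)/√2). Kets absent from the input have amplitude 0.
(|00⟩, |10⟩): (a, b) = (0, -0.4605) → (-0.3256, 0.3256)
(|01⟩, |11⟩): (a, b) = (0, -0.8876) → (-0.6276, 0.6276)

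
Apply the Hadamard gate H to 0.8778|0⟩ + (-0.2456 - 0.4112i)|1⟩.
(0.447 - 0.2908i)|0⟩ + (0.7944 + 0.2908i)|1⟩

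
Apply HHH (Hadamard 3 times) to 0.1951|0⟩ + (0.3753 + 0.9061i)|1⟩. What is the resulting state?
(0.4033 + 0.6407i)|0⟩ + (-0.1274 - 0.6407i)|1⟩

H² = I, so H^3 = H: a single Hadamard. With (a, b) = (0.1951, (0.3753 + 0.9061i)), H gives ((a + b)/√2, (a − b)/√2) = ((0.4033 + 0.6407i), (-0.1274 - 0.6407i)).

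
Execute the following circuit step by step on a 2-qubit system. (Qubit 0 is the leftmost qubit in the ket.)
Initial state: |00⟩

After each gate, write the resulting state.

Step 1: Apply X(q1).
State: |01⟩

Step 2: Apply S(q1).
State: i|01⟩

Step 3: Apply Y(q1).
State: |00⟩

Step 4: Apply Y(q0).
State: i|10⟩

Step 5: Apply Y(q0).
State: |00⟩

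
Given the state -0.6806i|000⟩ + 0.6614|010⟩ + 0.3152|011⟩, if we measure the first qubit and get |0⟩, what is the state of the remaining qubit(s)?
-0.6806i|00⟩ + 0.6614|10⟩ + 0.3152|11⟩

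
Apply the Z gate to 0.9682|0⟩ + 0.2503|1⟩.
0.9682|0⟩ - 0.2503|1⟩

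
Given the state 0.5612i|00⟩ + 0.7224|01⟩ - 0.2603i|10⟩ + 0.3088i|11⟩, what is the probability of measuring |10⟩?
0.06776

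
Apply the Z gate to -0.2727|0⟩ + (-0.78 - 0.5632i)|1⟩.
-0.2727|0⟩ + (0.78 + 0.5632i)|1⟩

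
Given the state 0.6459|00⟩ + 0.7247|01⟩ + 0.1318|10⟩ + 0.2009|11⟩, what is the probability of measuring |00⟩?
0.4172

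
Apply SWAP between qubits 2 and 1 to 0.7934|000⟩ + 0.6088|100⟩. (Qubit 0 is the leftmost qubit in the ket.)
0.7934|000⟩ + 0.6088|100⟩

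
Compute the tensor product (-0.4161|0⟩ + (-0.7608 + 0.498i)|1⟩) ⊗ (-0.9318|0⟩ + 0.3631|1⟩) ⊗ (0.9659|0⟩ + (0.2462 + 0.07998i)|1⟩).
0.3745|000⟩ + (0.09546 + 0.03101i)|001⟩ - 0.1459|010⟩ + (-0.0372 - 0.01208i)|011⟩ + (0.6847 - 0.4482i)|100⟩ + (0.2116 - 0.05755i)|101⟩ + (-0.2668 + 0.1747i)|110⟩ + (-0.08247 + 0.02242i)|111⟩

amp(|b₁b₂…⟩) = product of the factor amplitudes for bits b₁, b₂, …; only kets whose every factor amplitude is nonzero survive.
|000⟩: (-0.4161)(-0.9318)(0.9659) = 0.3745
|001⟩: (-0.4161)(-0.9318)(0.2462 + 0.07998i) = (0.09546 + 0.03101i)
|010⟩: (-0.4161)(0.3631)(0.9659) = -0.1459
|011⟩: (-0.4161)(0.3631)(0.2462 + 0.07998i) = (-0.0372 - 0.01208i)
|100⟩: (-0.7608 + 0.498i)(-0.9318)(0.9659) = (0.6847 - 0.4482i)
|101⟩: (-0.7608 + 0.498i)(-0.9318)(0.2462 + 0.07998i) = (0.2116 - 0.05755i)
|110⟩: (-0.7608 + 0.498i)(0.3631)(0.9659) = (-0.2668 + 0.1747i)
|111⟩: (-0.7608 + 0.498i)(0.3631)(0.2462 + 0.07998i) = (-0.08247 + 0.02242i)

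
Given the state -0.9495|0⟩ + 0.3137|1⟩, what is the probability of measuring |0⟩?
0.9016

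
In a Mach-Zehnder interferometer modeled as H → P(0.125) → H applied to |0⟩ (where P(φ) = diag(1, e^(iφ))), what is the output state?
(0.9961 + 0.06234i)|0⟩ + (0.003901 - 0.06234i)|1⟩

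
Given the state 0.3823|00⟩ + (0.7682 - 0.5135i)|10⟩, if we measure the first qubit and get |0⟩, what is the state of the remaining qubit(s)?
|0⟩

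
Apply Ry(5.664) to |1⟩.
-0.3047|0⟩ - 0.9525|1⟩

Ry(5.664) = [[cos(θ/2), −sin(θ/2)], [sin(θ/2), cos(θ/2)]]; θ = 5.664, cos(θ/2) ≈ -0.952458, sin(θ/2) ≈ 0.304671.
With a = amp(|0⟩) = 0 and b = amp(|1⟩) = 1:
new amp(|0⟩) = (-0.952458)·a + (-0.304671)·b = -0.3047
new amp(|1⟩) = (0.304671)·a + (-0.952458)·b = -0.9525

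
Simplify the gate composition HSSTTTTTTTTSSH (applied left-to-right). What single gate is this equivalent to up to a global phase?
I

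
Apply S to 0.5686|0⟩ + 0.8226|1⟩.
0.5686|0⟩ + 0.8226i|1⟩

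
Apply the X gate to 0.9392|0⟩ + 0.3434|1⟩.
0.3434|0⟩ + 0.9392|1⟩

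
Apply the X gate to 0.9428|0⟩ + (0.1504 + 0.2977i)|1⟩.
(0.1504 + 0.2977i)|0⟩ + 0.9428|1⟩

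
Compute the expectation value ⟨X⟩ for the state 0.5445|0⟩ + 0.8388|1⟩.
0.9135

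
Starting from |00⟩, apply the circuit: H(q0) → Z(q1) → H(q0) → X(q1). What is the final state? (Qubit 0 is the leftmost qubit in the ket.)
|01⟩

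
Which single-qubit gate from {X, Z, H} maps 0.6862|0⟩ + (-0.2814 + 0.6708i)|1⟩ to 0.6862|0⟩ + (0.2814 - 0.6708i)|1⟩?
Z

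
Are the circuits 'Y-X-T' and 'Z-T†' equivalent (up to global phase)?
No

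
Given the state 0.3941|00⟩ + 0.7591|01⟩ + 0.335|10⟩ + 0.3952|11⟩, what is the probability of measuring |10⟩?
0.1122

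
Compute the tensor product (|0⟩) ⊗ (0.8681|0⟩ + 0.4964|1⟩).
0.8681|00⟩ + 0.4964|01⟩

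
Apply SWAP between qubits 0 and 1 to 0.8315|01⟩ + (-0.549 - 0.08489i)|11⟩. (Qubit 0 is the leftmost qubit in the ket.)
0.8315|10⟩ + (-0.549 - 0.08489i)|11⟩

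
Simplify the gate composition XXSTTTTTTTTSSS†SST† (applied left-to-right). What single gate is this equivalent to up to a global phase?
T†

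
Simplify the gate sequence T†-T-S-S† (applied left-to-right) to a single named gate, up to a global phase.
I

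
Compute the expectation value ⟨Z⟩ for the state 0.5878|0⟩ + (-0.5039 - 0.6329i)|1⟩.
-0.309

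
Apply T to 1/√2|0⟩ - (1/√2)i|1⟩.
1/√2|0⟩ + (1/2 - (1/2)i)|1⟩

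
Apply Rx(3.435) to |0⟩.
-0.1462|0⟩ - 0.9893i|1⟩

Rx(3.435) = [[cos(θ/2), −i·sin(θ/2)], [−i·sin(θ/2), cos(θ/2)]]; θ = 3.435, cos(θ/2) ≈ -0.146178, sin(θ/2) ≈ 0.989258.
With a = amp(|0⟩) = 1 and b = amp(|1⟩) = 0:
new amp(|0⟩) = (-0.146178)·a + (-0.989258i)·b = -0.1462
new amp(|1⟩) = (-0.989258i)·a + (-0.146178)·b = -0.9893i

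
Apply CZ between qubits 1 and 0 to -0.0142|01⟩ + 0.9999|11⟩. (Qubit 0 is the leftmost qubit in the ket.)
-0.0142|01⟩ - 0.9999|11⟩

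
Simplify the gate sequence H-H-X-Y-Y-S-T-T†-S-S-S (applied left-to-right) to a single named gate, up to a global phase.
X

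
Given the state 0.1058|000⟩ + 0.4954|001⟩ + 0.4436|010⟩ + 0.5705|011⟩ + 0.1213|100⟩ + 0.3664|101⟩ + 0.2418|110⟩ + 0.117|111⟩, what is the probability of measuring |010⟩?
0.1968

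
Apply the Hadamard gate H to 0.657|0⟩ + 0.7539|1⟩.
0.9977|0⟩ - 0.06852|1⟩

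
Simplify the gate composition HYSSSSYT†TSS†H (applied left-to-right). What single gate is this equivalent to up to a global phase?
I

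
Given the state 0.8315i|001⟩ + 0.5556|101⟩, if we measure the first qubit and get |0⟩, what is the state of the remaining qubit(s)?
i|01⟩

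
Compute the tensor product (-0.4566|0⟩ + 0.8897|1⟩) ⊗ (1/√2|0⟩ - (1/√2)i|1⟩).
-0.3229|00⟩ + 0.3229i|01⟩ + 0.6291|10⟩ - 0.6291i|11⟩

amp(|b₁b₂…⟩) = product of the factor amplitudes for bits b₁, b₂, …; only kets whose every factor amplitude is nonzero survive.
|00⟩: (-0.4566)(1/√2) = -0.3229
|01⟩: (-0.4566)(-(1/√2)i) = 0.3229i
|10⟩: (0.8897)(1/√2) = 0.6291
|11⟩: (0.8897)(-(1/√2)i) = -0.6291i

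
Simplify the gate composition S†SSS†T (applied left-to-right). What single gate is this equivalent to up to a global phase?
T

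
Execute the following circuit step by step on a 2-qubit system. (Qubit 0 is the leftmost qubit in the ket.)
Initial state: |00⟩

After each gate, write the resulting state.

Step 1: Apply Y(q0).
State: i|10⟩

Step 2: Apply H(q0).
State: (1/√2)i|00⟩ - (1/√2)i|10⟩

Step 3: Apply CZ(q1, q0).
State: (1/√2)i|00⟩ - (1/√2)i|10⟩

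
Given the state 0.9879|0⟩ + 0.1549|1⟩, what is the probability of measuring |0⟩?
0.9759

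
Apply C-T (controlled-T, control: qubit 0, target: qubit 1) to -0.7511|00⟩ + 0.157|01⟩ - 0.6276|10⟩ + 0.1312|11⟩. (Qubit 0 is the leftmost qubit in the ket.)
-0.7511|00⟩ + 0.157|01⟩ - 0.6276|10⟩ + (0.09277 + 0.09277i)|11⟩

C-T leaves the control-|0⟩ kets |00⟩, |01⟩ unchanged and applies T to qubit 1 on the control-|1⟩ pair (|10⟩, |11⟩).
T = [[1, 0], [0, (1/√2 + (1/√2)i)]].
With a = amp(|10⟩) = -0.6276 and b = amp(|11⟩) = 0.1312:
new amp(|10⟩) = (1)·a = -0.6276
new amp(|11⟩) = (1/√2 + (1/√2)i)·b = (0.09277 + 0.09277i)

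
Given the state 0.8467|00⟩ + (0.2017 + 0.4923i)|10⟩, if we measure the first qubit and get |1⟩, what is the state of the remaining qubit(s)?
(0.3791 + 0.9253i)|0⟩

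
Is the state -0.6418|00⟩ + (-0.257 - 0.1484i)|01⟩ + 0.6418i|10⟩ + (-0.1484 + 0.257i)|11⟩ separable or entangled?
Separable

Writing the state as a|00⟩ + b|01⟩ + c|10⟩ + d|11⟩, it is a product state iff ad − bc = 0.
Here (a, b, c, d) = (-0.6418, (-0.257 - 0.1484i), 0.6418i, (-0.1484 + 0.257i)): ad − bc = (-0.6418)(-0.1484 + 0.257i) − (-0.257 - 0.1484i)(0.6418i) = 0, so the state is separable.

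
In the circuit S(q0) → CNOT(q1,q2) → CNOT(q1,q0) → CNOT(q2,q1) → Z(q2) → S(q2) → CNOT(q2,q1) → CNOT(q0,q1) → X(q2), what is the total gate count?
9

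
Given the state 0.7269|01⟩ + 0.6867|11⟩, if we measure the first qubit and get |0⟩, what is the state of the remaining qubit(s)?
|1⟩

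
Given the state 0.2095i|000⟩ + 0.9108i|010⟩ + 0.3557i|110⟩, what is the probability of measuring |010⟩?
0.8296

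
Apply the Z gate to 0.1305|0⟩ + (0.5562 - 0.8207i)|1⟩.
0.1305|0⟩ + (-0.5562 + 0.8207i)|1⟩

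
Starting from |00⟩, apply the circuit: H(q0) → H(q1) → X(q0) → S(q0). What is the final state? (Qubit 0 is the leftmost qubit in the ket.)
1/2|00⟩ + 1/2|01⟩ + (1/2)i|10⟩ + (1/2)i|11⟩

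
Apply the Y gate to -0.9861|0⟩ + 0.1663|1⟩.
-0.1663i|0⟩ - 0.9861i|1⟩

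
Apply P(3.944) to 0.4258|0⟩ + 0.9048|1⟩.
0.4258|0⟩ + (-0.6288 - 0.6506i)|1⟩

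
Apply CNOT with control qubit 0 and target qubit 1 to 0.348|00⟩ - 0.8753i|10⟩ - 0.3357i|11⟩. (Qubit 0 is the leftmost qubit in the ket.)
0.348|00⟩ - 0.3357i|10⟩ - 0.8753i|11⟩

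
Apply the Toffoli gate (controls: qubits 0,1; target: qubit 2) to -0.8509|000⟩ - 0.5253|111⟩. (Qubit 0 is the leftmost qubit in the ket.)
-0.8509|000⟩ - 0.5253|110⟩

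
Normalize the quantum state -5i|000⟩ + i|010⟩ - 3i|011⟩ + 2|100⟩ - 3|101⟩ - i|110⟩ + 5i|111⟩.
-0.5812i|000⟩ + 0.1162i|010⟩ - 0.3487i|011⟩ + 0.2325|100⟩ - 0.3487|101⟩ - 0.1162i|110⟩ + 0.5812i|111⟩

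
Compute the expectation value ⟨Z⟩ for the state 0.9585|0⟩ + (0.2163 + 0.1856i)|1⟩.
0.8375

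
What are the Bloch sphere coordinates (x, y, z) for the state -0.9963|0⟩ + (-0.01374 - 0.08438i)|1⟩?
(0.02738, 0.1681, 0.9853)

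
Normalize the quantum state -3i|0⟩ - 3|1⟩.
-(1/√2)i|0⟩ - 1/√2|1⟩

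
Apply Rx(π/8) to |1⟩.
-0.1951i|0⟩ + 0.9808|1⟩

Rx(π/8) = [[cos(θ/2), −i·sin(θ/2)], [−i·sin(θ/2), cos(θ/2)]]; θ = π/8, cos(θ/2) ≈ 0.980785, sin(θ/2) ≈ 0.19509.
With a = amp(|0⟩) = 0 and b = amp(|1⟩) = 1:
new amp(|0⟩) = (0.980785)·a + (-0.19509i)·b = -0.1951i
new amp(|1⟩) = (-0.19509i)·a + (0.980785)·b = 0.9808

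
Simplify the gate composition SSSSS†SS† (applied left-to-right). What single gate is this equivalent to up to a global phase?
S†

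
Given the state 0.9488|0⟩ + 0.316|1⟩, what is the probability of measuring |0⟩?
0.9002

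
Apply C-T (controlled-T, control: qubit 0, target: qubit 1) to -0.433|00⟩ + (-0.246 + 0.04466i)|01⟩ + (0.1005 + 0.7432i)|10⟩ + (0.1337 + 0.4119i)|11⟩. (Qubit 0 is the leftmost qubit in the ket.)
-0.433|00⟩ + (-0.246 + 0.04466i)|01⟩ + (0.1005 + 0.7432i)|10⟩ + (-0.1967 + 0.3858i)|11⟩

C-T leaves the control-|0⟩ kets |00⟩, |01⟩ unchanged and applies T to qubit 1 on the control-|1⟩ pair (|10⟩, |11⟩).
T = [[1, 0], [0, (1/√2 + (1/√2)i)]].
With a = amp(|10⟩) = (0.1005 + 0.7432i) and b = amp(|11⟩) = (0.1337 + 0.4119i):
new amp(|10⟩) = (1)·a = (0.1005 + 0.7432i)
new amp(|11⟩) = (1/√2 + (1/√2)i)·b = (-0.1967 + 0.3858i)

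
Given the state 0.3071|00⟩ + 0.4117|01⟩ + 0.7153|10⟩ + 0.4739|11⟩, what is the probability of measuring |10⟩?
0.5117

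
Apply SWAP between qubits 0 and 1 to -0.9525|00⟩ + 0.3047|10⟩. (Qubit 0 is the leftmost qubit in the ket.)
-0.9525|00⟩ + 0.3047|01⟩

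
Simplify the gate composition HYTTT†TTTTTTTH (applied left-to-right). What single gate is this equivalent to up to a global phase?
Y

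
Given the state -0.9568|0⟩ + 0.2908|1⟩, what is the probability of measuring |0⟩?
0.9155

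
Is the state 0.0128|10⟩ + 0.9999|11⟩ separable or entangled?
Separable

Writing the state as a|00⟩ + b|01⟩ + c|10⟩ + d|11⟩, it is a product state iff ad − bc = 0.
Here (a, b, c, d) = (0, 0, 0.0128, 0.9999): ad − bc = (0)(0.9999) − (0)(0.0128) = 0, so the state is separable.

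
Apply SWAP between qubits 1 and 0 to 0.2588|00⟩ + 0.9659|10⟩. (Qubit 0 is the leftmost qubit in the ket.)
0.2588|00⟩ + 0.9659|01⟩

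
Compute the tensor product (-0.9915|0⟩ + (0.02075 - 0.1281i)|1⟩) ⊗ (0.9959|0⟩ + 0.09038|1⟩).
-0.9874|00⟩ - 0.08961|01⟩ + (0.02066 - 0.1276i)|10⟩ + (0.001875 - 0.01158i)|11⟩

amp(|b₁b₂…⟩) = product of the factor amplitudes for bits b₁, b₂, …; only kets whose every factor amplitude is nonzero survive.
|00⟩: (-0.9915)(0.9959) = -0.9874
|01⟩: (-0.9915)(0.09038) = -0.08961
|10⟩: (0.02075 - 0.1281i)(0.9959) = (0.02066 - 0.1276i)
|11⟩: (0.02075 - 0.1281i)(0.09038) = (0.001875 - 0.01158i)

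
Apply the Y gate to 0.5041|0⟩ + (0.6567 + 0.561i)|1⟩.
(0.561 - 0.6567i)|0⟩ + 0.5041i|1⟩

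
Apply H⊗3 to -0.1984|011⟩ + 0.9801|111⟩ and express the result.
0.2764|000⟩ - 0.2764|001⟩ - 0.2764|010⟩ + 0.2764|011⟩ - 0.4167|100⟩ + 0.4167|101⟩ + 0.4167|110⟩ - 0.4167|111⟩

H⊗3 gives amp(|y⟩) = (1/2√2) Σ_x (−1)^(x·y) amp(|x⟩), where x·y is the number of positions in which both x and y have a 1.
|000⟩: (-0.1984 + 0.9801)/(2√2) = 0.2764
|001⟩: (0.1984 - 0.9801)/(2√2) = -0.2764
|010⟩: (0.1984 - 0.9801)/(2√2) = -0.2764
|011⟩: (-0.1984 + 0.9801)/(2√2) = 0.2764
|100⟩: (-0.1984 - 0.9801)/(2√2) = -0.4167
|101⟩: (0.1984 + 0.9801)/(2√2) = 0.4167
|110⟩: (0.1984 + 0.9801)/(2√2) = 0.4167
|111⟩: (-0.1984 - 0.9801)/(2√2) = -0.4167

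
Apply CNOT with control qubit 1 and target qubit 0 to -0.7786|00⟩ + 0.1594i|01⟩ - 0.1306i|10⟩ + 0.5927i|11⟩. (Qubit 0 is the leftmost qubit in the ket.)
-0.7786|00⟩ + 0.5927i|01⟩ - 0.1306i|10⟩ + 0.1594i|11⟩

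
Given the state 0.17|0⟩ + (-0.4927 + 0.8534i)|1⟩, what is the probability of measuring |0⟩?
0.0289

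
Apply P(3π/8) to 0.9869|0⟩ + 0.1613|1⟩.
0.9869|0⟩ + (0.06173 + 0.149i)|1⟩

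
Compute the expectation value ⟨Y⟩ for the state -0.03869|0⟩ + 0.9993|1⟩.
0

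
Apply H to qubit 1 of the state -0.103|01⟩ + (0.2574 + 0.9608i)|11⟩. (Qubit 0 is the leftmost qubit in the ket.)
-0.07283|00⟩ + 0.07283|01⟩ + (0.182 + 0.6794i)|10⟩ + (-0.182 - 0.6794i)|11⟩

H on qubit 1 mixes each pair of kets that differ only in qubit 1: amplitudes (a, b) of (|…0…⟩, |…1…⟩) become ((a + b)/√2, (a − b)/√2). Kets absent from the input have amplitude 0.
(|00⟩, |01⟩): (a, b) = (0, -0.103) → (-0.07283, 0.07283)
(|10⟩, |11⟩): (a, b) = (0, (0.2574 + 0.9608i)) → ((0.182 + 0.6794i), (-0.182 - 0.6794i))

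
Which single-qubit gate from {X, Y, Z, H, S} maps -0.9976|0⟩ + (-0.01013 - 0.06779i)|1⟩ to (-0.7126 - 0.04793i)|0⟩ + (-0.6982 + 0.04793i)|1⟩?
H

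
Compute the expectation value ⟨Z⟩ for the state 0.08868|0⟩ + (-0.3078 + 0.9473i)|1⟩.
-0.9843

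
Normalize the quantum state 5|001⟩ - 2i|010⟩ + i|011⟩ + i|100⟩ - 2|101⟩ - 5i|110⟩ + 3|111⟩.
0.6019|001⟩ - 0.2408i|010⟩ + 0.1204i|011⟩ + 0.1204i|100⟩ - 0.2408|101⟩ - 0.6019i|110⟩ + 0.3612|111⟩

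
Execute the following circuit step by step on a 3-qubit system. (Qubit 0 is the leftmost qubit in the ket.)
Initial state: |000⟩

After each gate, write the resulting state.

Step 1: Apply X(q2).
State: |001⟩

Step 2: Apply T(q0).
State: |001⟩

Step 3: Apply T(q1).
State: |001⟩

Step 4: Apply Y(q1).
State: i|011⟩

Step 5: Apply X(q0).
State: i|111⟩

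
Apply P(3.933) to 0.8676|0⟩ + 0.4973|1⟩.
0.8676|0⟩ + (-0.3495 - 0.3538i)|1⟩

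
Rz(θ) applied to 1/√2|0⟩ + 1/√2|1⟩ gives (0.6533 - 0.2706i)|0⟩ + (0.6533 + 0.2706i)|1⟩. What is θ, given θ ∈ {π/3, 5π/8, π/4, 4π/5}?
π/4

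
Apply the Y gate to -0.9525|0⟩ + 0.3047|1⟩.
-0.3047i|0⟩ - 0.9525i|1⟩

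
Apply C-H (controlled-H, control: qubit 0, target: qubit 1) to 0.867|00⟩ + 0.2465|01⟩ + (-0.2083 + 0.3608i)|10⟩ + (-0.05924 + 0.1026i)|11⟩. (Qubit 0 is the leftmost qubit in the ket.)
0.867|00⟩ + 0.2465|01⟩ + (-0.1892 + 0.3277i)|10⟩ + (-0.1054 + 0.1826i)|11⟩

C-H leaves the control-|0⟩ kets |00⟩, |01⟩ unchanged and applies H to qubit 1 on the control-|1⟩ pair (|10⟩, |11⟩).
H = [[1/√2, 1/√2], [1/√2, -1/√2]].
With a = amp(|10⟩) = (-0.2083 + 0.3608i) and b = amp(|11⟩) = (-0.05924 + 0.1026i):
new amp(|10⟩) = (1/√2)·a + (1/√2)·b = (-0.1892 + 0.3277i)
new amp(|11⟩) = (1/√2)·a + (-1/√2)·b = (-0.1054 + 0.1826i)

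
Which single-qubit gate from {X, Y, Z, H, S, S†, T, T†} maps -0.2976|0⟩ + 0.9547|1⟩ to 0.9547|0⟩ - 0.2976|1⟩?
X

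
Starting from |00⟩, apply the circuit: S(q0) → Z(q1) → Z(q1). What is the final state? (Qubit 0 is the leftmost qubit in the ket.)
|00⟩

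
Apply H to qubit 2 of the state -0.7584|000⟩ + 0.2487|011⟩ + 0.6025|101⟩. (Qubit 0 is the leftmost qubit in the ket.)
-0.5363|000⟩ - 0.5363|001⟩ + 0.1759|010⟩ - 0.1759|011⟩ + 0.426|100⟩ - 0.426|101⟩

H on qubit 2 mixes each pair of kets that differ only in qubit 2: amplitudes (a, b) of (|…0…⟩, |…1…⟩) become ((a + b)/√2, (a − b)/√2). Kets absent from the input have amplitude 0.
(|000⟩, |001⟩): (a, b) = (-0.7584, 0) → (-0.5363, -0.5363)
(|010⟩, |011⟩): (a, b) = (0, 0.2487) → (0.1759, -0.1759)
(|100⟩, |101⟩): (a, b) = (0, 0.6025) → (0.426, -0.426)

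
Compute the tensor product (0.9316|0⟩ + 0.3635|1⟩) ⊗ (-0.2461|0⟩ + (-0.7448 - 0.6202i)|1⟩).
-0.2293|00⟩ + (-0.6939 - 0.5778i)|01⟩ - 0.08946|10⟩ + (-0.2707 - 0.2254i)|11⟩

amp(|b₁b₂…⟩) = product of the factor amplitudes for bits b₁, b₂, …; only kets whose every factor amplitude is nonzero survive.
|00⟩: (0.9316)(-0.2461) = -0.2293
|01⟩: (0.9316)(-0.7448 - 0.6202i) = (-0.6939 - 0.5778i)
|10⟩: (0.3635)(-0.2461) = -0.08946
|11⟩: (0.3635)(-0.7448 - 0.6202i) = (-0.2707 - 0.2254i)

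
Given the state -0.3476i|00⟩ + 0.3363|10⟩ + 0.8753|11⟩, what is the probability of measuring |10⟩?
0.1131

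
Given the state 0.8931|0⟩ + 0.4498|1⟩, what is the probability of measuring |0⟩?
0.7976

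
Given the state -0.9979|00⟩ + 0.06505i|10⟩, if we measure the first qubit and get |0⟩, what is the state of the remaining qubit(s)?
-|0⟩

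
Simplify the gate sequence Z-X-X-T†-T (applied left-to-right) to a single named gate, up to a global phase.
Z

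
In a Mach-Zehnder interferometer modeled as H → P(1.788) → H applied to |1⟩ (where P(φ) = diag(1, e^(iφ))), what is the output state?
(0.6077 - 0.4883i)|0⟩ + (0.3923 + 0.4883i)|1⟩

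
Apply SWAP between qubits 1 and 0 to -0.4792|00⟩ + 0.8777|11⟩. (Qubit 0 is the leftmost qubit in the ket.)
-0.4792|00⟩ + 0.8777|11⟩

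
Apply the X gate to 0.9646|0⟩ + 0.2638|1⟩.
0.2638|0⟩ + 0.9646|1⟩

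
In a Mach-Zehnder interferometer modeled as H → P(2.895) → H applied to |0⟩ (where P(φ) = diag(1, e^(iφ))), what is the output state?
(0.01513 + 0.1221i)|0⟩ + (0.9849 - 0.1221i)|1⟩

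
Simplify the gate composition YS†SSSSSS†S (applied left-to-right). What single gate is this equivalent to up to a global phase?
Y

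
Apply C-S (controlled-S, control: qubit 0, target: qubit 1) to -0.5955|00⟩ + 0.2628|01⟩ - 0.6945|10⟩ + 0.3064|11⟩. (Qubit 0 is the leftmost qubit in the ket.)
-0.5955|00⟩ + 0.2628|01⟩ - 0.6945|10⟩ + 0.3064i|11⟩

C-S leaves the control-|0⟩ kets |00⟩, |01⟩ unchanged and applies S to qubit 1 on the control-|1⟩ pair (|10⟩, |11⟩).
S = [[1, 0], [0, i]].
With a = amp(|10⟩) = -0.6945 and b = amp(|11⟩) = 0.3064:
new amp(|10⟩) = (1)·a = -0.6945
new amp(|11⟩) = (i)·b = 0.3064i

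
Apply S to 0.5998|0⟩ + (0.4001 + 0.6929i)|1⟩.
0.5998|0⟩ + (-0.6929 + 0.4001i)|1⟩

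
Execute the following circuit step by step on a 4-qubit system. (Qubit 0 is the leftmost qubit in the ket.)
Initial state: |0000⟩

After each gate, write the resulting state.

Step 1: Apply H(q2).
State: 1/√2|0000⟩ + 1/√2|0010⟩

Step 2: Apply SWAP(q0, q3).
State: 1/√2|0000⟩ + 1/√2|0010⟩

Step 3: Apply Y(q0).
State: (1/√2)i|1000⟩ + (1/√2)i|1010⟩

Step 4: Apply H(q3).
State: (1/2)i|1000⟩ + (1/2)i|1001⟩ + (1/2)i|1010⟩ + (1/2)i|1011⟩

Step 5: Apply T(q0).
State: (-1/√8 + (1/√8)i)|1000⟩ + (-1/√8 + (1/√8)i)|1001⟩ + (-1/√8 + (1/√8)i)|1010⟩ + (-1/√8 + (1/√8)i)|1011⟩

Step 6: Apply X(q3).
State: (-1/√8 + (1/√8)i)|1000⟩ + (-1/√8 + (1/√8)i)|1001⟩ + (-1/√8 + (1/√8)i)|1010⟩ + (-1/√8 + (1/√8)i)|1011⟩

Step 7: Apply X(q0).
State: (-1/√8 + (1/√8)i)|0000⟩ + (-1/√8 + (1/√8)i)|0001⟩ + (-1/√8 + (1/√8)i)|0010⟩ + (-1/√8 + (1/√8)i)|0011⟩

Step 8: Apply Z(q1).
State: (-1/√8 + (1/√8)i)|0000⟩ + (-1/√8 + (1/√8)i)|0001⟩ + (-1/√8 + (1/√8)i)|0010⟩ + (-1/√8 + (1/√8)i)|0011⟩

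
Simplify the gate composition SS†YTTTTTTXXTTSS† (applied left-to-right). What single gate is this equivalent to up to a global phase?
Y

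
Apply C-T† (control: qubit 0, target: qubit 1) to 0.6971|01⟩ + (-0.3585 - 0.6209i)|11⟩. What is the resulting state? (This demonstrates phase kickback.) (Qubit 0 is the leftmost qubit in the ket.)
0.6971|01⟩ + (-0.6925 - 0.1855i)|11⟩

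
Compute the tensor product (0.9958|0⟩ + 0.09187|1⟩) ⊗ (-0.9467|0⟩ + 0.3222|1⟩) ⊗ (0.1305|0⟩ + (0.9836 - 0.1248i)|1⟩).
-0.123|000⟩ + (-0.9273 + 0.1177i)|001⟩ + 0.04187|010⟩ + (0.3156 - 0.04004i)|011⟩ - 0.01135|100⟩ + (-0.08555 + 0.01085i)|101⟩ + 0.003863|110⟩ + (0.02912 - 0.003694i)|111⟩

amp(|b₁b₂…⟩) = product of the factor amplitudes for bits b₁, b₂, …; only kets whose every factor amplitude is nonzero survive.
|000⟩: (0.9958)(-0.9467)(0.1305) = -0.123
|001⟩: (0.9958)(-0.9467)(0.9836 - 0.1248i) = (-0.9273 + 0.1177i)
|010⟩: (0.9958)(0.3222)(0.1305) = 0.04187
|011⟩: (0.9958)(0.3222)(0.9836 - 0.1248i) = (0.3156 - 0.04004i)
|100⟩: (0.09187)(-0.9467)(0.1305) = -0.01135
|101⟩: (0.09187)(-0.9467)(0.9836 - 0.1248i) = (-0.08555 + 0.01085i)
|110⟩: (0.09187)(0.3222)(0.1305) = 0.003863
|111⟩: (0.09187)(0.3222)(0.9836 - 0.1248i) = (0.02912 - 0.003694i)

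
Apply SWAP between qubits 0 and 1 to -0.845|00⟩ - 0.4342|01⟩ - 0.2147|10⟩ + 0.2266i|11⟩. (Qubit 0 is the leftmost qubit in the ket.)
-0.845|00⟩ - 0.2147|01⟩ - 0.4342|10⟩ + 0.2266i|11⟩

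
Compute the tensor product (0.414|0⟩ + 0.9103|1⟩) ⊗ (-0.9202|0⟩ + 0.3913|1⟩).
-0.381|00⟩ + 0.162|01⟩ - 0.8377|10⟩ + 0.3562|11⟩

amp(|b₁b₂…⟩) = product of the factor amplitudes for bits b₁, b₂, …; only kets whose every factor amplitude is nonzero survive.
|00⟩: (0.414)(-0.9202) = -0.381
|01⟩: (0.414)(0.3913) = 0.162
|10⟩: (0.9103)(-0.9202) = -0.8377
|11⟩: (0.9103)(0.3913) = 0.3562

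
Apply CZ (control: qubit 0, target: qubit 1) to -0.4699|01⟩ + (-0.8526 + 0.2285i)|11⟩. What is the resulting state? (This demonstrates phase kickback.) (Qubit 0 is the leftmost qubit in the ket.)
-0.4699|01⟩ + (0.8526 - 0.2285i)|11⟩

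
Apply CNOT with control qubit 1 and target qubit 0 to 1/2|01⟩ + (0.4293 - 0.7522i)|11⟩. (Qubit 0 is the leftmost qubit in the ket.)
(0.4293 - 0.7522i)|01⟩ + 1/2|11⟩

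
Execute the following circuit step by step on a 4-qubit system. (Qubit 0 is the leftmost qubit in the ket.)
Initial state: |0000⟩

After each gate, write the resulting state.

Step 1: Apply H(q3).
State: 1/√2|0000⟩ + 1/√2|0001⟩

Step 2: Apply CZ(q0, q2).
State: 1/√2|0000⟩ + 1/√2|0001⟩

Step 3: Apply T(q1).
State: 1/√2|0000⟩ + 1/√2|0001⟩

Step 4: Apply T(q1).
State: 1/√2|0000⟩ + 1/√2|0001⟩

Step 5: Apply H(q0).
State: 1/2|0000⟩ + 1/2|0001⟩ + 1/2|1000⟩ + 1/2|1001⟩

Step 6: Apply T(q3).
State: 1/2|0000⟩ + (1/√8 + (1/√8)i)|0001⟩ + 1/2|1000⟩ + (1/√8 + (1/√8)i)|1001⟩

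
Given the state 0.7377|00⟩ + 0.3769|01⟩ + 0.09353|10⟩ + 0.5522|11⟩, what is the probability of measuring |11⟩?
0.3049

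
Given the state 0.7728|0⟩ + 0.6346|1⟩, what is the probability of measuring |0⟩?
0.5972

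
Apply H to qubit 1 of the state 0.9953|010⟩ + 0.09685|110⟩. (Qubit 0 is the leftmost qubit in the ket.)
0.7038|000⟩ - 0.7038|010⟩ + 0.06848|100⟩ - 0.06848|110⟩

H on qubit 1 mixes each pair of kets that differ only in qubit 1: amplitudes (a, b) of (|…0…⟩, |…1…⟩) become ((a + b)/√2, (a − b)/√2). Kets absent from the input have amplitude 0.
(|000⟩, |010⟩): (a, b) = (0, 0.9953) → (0.7038, -0.7038)
(|100⟩, |110⟩): (a, b) = (0, 0.09685) → (0.06848, -0.06848)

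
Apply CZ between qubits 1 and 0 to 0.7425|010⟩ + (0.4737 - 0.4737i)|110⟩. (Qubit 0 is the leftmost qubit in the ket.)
0.7425|010⟩ + (-0.4737 + 0.4737i)|110⟩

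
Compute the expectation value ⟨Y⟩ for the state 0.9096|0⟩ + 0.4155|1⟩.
0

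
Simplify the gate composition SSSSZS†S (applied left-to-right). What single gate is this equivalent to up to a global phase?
Z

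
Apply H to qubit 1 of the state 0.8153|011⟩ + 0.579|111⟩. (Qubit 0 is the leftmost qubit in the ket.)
0.5765|001⟩ - 0.5765|011⟩ + 0.4094|101⟩ - 0.4094|111⟩

H on qubit 1 mixes each pair of kets that differ only in qubit 1: amplitudes (a, b) of (|…0…⟩, |…1…⟩) become ((a + b)/√2, (a − b)/√2). Kets absent from the input have amplitude 0.
(|001⟩, |011⟩): (a, b) = (0, 0.8153) → (0.5765, -0.5765)
(|101⟩, |111⟩): (a, b) = (0, 0.579) → (0.4094, -0.4094)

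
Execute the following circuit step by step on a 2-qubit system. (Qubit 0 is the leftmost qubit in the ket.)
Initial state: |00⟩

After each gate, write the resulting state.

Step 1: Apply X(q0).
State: |10⟩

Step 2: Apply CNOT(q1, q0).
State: |10⟩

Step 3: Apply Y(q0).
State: -i|00⟩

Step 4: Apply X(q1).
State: -i|01⟩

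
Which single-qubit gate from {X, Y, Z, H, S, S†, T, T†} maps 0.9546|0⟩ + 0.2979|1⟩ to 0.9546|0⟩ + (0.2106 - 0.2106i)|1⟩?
T†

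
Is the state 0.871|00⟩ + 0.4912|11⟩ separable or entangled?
Entangled

Writing the state as a|00⟩ + b|01⟩ + c|10⟩ + d|11⟩, it is a product state iff ad − bc = 0.
Here (a, b, c, d) = (0.871, 0, 0, 0.4912): ad − bc = (0.871)(0.4912) − (0)(0) = 0.4278 ≠ 0, so the state is entangled.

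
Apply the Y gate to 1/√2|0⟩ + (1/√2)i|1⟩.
1/√2|0⟩ + (1/√2)i|1⟩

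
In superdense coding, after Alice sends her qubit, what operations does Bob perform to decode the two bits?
CNOT (Alice's qubit controls Bob's), then H on Alice's qubit, then measure both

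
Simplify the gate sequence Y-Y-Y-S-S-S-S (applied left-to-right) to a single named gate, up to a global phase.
Y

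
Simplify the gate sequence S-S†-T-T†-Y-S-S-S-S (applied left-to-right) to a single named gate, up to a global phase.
Y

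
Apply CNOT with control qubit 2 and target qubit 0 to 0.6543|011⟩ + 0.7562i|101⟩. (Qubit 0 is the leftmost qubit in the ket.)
0.7562i|001⟩ + 0.6543|111⟩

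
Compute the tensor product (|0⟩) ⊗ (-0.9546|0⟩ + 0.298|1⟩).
-0.9546|00⟩ + 0.298|01⟩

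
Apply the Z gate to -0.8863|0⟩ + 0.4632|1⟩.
-0.8863|0⟩ - 0.4632|1⟩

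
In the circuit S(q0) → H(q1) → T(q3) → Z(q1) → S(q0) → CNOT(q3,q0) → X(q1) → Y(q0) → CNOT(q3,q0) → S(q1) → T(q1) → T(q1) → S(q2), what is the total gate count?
13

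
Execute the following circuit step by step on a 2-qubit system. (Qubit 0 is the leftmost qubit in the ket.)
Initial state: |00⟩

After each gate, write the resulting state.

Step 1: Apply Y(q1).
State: i|01⟩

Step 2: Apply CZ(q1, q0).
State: i|01⟩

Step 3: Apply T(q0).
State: i|01⟩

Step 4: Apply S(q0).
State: i|01⟩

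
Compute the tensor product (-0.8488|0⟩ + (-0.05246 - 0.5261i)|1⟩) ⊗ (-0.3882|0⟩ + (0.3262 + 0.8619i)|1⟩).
0.3295|00⟩ + (-0.2769 - 0.7316i)|01⟩ + (0.02036 + 0.2042i)|10⟩ + (0.4363 - 0.2168i)|11⟩

amp(|b₁b₂…⟩) = product of the factor amplitudes for bits b₁, b₂, …; only kets whose every factor amplitude is nonzero survive.
|00⟩: (-0.8488)(-0.3882) = 0.3295
|01⟩: (-0.8488)(0.3262 + 0.8619i) = (-0.2769 - 0.7316i)
|10⟩: (-0.05246 - 0.5261i)(-0.3882) = (0.02036 + 0.2042i)
|11⟩: (-0.05246 - 0.5261i)(0.3262 + 0.8619i) = (0.4363 - 0.2168i)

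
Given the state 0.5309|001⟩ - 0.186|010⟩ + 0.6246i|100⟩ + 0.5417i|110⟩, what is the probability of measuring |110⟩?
0.2934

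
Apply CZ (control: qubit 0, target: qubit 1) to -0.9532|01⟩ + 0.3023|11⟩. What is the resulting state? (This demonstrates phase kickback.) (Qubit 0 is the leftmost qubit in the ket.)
-0.9532|01⟩ - 0.3023|11⟩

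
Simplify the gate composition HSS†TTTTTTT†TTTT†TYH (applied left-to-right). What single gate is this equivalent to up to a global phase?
Y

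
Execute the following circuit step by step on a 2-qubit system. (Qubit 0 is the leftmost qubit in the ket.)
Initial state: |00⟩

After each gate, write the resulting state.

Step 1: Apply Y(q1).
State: i|01⟩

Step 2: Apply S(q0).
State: i|01⟩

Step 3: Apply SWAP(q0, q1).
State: i|10⟩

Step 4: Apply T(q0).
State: (-1/√2 + (1/√2)i)|10⟩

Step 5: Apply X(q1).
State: (-1/√2 + (1/√2)i)|11⟩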